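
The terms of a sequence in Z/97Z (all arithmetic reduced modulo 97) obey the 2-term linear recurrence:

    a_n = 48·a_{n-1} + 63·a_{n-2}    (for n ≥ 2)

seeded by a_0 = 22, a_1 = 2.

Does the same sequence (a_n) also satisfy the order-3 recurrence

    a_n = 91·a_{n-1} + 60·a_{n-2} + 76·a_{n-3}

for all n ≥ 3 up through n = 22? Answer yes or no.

no

Terms a_0..a_22: 22, 2, 27, 64, 20, 45, 25, 58, 91, 68, 73, 28, 26, 5, 35, 55, 92, 24, 61, 75, 71, 82, 67
n=3: candidate gives 78, actual a_3 = 64 ✗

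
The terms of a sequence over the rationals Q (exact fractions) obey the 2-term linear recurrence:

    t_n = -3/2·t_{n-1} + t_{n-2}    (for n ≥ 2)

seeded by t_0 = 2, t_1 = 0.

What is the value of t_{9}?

t_2 = -3/2·0 + 1·2 = 2
t_3 = -3/2·2 + 1·0 = -3
t_4 = -3/2·-3 + 1·2 = 13/2
t_5 = -3/2·13/2 + 1·-3 = -51/4
t_6 = -3/2·-51/4 + 1·13/2 = 205/8
t_7 = -3/2·205/8 + 1·-51/4 = -819/16
t_8 = -3/2·-819/16 + 1·205/8 = 3277/32
t_9 = -3/2·3277/32 + 1·-819/16 = -13107/64

-13107/64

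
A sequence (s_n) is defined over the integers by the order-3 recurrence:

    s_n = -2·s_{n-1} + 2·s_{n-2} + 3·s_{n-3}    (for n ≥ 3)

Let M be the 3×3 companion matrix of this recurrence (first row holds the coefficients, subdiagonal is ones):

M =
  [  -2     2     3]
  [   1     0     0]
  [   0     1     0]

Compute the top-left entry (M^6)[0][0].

(M^6)[0][0] is the top entry after applying M 6 times to the unit state (1, 0, 0). Equivalently it is h_{8} for the auxiliary sequence (h_n) obeying the same recurrence with h_2 = 1 and h_i = 0 for 0 ≤ i < 2:
h_3 = -2·1 + 2·0 + 3·0 = -2
h_4 = -2·-2 + 2·1 + 3·0 = 6
h_5 = -2·6 + 2·-2 + 3·1 = -13
h_6 = -2·-13 + 2·6 + 3·-2 = 32
h_7 = -2·32 + 2·-13 + 3·6 = -72
h_8 = -2·-72 + 2·32 + 3·-13 = 169

169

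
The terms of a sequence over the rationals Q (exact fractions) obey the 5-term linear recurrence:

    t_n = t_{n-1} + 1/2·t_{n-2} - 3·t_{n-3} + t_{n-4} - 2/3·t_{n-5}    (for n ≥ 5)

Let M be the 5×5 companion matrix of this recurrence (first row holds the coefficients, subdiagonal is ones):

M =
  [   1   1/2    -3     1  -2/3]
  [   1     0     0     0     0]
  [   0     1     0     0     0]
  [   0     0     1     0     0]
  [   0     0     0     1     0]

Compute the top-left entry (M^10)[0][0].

10403/288

(M^10)[0][0] is the top entry after applying M 10 times to the unit state (1, 0, 0, 0, 0). Equivalently it is h_{14} for the auxiliary sequence (h_n) obeying the same recurrence with h_4 = 1 and h_i = 0 for 0 ≤ i < 4:
h_5 = 1·1 + 1/2·0 + -3·0 + 1·0 + -2/3·0 = 1
h_6 = 1·1 + 1/2·1 + -3·0 + 1·0 + -2/3·0 = 3/2
h_7 = 1·3/2 + 1/2·1 + -3·1 + 1·0 + -2/3·0 = -1
h_8 = 1·-1 + 1/2·3/2 + -3·1 + 1·1 + -2/3·0 = -9/4
h_9 = 1·-9/4 + 1/2·-1 + -3·3/2 + 1·1 + -2/3·1 = -83/12
h_10 = 1·-83/12 + 1/2·-9/4 + -3·-1 + 1·3/2 + -2/3·1 = -101/24
h_11 = 1·-101/24 + 1/2·-83/12 + -3·-9/4 + 1·-1 + -2/3·3/2 = -35/12
h_12 = 1·-35/12 + 1/2·-101/24 + -3·-83/12 + 1·-9/4 + -2/3·-1 = 679/48
h_13 = 1·679/48 + 1/2·-35/12 + -3·-101/24 + 1·-83/12 + -2/3·-9/4 = 955/48
h_14 = 1·955/48 + 1/2·679/48 + -3·-35/12 + 1·-101/24 + -2/3·-83/12 = 10403/288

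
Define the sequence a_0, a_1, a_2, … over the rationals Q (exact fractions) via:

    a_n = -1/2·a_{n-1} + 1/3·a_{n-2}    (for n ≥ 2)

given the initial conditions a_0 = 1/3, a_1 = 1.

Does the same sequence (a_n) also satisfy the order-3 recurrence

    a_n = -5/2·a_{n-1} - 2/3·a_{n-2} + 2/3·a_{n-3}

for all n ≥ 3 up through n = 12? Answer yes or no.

Terms a_0..a_12: 1/3, 1, -7/18, 19/36, -85/216, 161/432, -823/2592, 163/576, -7693/31104, 13561/62208, -71455/373248, 125699/746496, -662917/4478976
n=3: candidate gives 19/36, actual a_3 = 19/36 ✓
n=4: candidate gives -85/216, actual a_4 = -85/216 ✓
n=5: candidate gives 161/432, actual a_5 = 161/432 ✓
n=6: candidate gives -823/2592, actual a_6 = -823/2592 ✓
n=7: candidate gives 163/576, actual a_7 = 163/576 ✓
n=8: candidate gives -7693/31104, actual a_8 = -7693/31104 ✓
n=9: candidate gives 13561/62208, actual a_9 = 13561/62208 ✓
n=10: candidate gives -71455/373248, actual a_10 = -71455/373248 ✓
n=11: candidate gives 125699/746496, actual a_11 = 125699/746496 ✓
n=12: candidate gives -662917/4478976, actual a_12 = -662917/4478976 ✓

yes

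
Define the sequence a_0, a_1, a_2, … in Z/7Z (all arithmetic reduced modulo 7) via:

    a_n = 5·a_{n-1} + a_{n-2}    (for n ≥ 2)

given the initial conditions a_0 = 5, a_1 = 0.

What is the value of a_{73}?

a_2 = 5·0 + 1·5 = 5
a_3 = 5·5 + 1·0 = 4
a_4 = 5·4 + 1·5 = 4
a_5 = 5·4 + 1·4 = 3
a_6 = 5·3 + 1·4 = 5
a_7 = 5·5 + 1·3 = 0
(a_6, a_7) = (5, 0) = (a_0, a_1), so the sequence has period 6.
73 ≡ 1 (mod 6), hence a_73 = a_1 = 0.

0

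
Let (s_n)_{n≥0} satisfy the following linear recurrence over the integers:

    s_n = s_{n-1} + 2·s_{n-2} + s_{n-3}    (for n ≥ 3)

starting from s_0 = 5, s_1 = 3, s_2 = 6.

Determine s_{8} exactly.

s_3 = 1·6 + 2·3 + 1·5 = 17
s_4 = 1·17 + 2·6 + 1·3 = 32
s_5 = 1·32 + 2·17 + 1·6 = 72
s_6 = 1·72 + 2·32 + 1·17 = 153
s_7 = 1·153 + 2·72 + 1·32 = 329
s_8 = 1·329 + 2·153 + 1·72 = 707

707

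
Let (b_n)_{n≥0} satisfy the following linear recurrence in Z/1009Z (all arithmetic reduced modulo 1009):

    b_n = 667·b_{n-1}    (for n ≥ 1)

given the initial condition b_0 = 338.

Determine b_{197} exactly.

b_1 = 667·338 = 439
b_2 = 667·439 = 203
b_3 = 667·203 = 195
b_4 = 667·195 = 913
b_5 = 667·913 = 544
b_6 = 667·544 = 617
b_7 = 667·617 = 876
b_8 = 667·876 = 81
b_9 = 667·81 = 550
b_10 = 667·550 = 583
b_11 = 667·583 = 396
b_12 = 667·396 = 783
b_13 = 667·783 = 608
b_14 = 667·608 = 927
b_15 = 667·927 = 801
b_16 = 667·801 = 506
b_17 = 667·506 = 496
b_18 = 667·496 = 889
b_19 = 667·889 = 680
b_20 = 667·680 = 519
b_21 = 667·519 = 86
b_22 = 667·86 = 858
b_23 = 667·858 = 183
b_24 = 667·183 = 981
b_25 = 667·981 = 495
b_26 = 667·495 = 222
b_27 = 667·222 = 760
b_28 = 667·760 = 402
b_29 = 667·402 = 749
b_30 = 667·749 = 128
b_31 = 667·128 = 620
b_32 = 667·620 = 859
b_33 = 667·859 = 850
b_34 = 667·850 = 901
b_35 = 667·901 = 612
b_36 = 667·612 = 568
b_37 = 667·568 = 481
b_38 = 667·481 = 974
b_39 = 667·974 = 871
b_40 = 667·871 = 782
b_41 = 667·782 = 950
b_42 = 667·950 = 1007
b_43 = 667·1007 = 684
b_44 = 667·684 = 160
b_45 = 667·160 = 775
b_46 = 667·775 = 317
b_47 = 667·317 = 558
b_48 = 667·558 = 874
b_49 = 667·874 = 765
b_50 = 667·765 = 710
b_51 = 667·710 = 349
b_52 = 667·349 = 713
b_53 = 667·713 = 332
b_54 = 667·332 = 473
b_55 = 667·473 = 683
b_56 = 667·683 = 502
b_57 = 667·502 = 855
b_58 = 667·855 = 200
b_59 = 667·200 = 212
b_60 = 667·212 = 144
b_61 = 667·144 = 193
b_62 = 667·193 = 588
b_63 = 667·588 = 704
b_64 = 667·704 = 383
b_65 = 667·383 = 184
b_66 = 667·184 = 639
b_67 = 667·639 = 415
b_68 = 667·415 = 339
b_69 = 667·339 = 97
b_70 = 667·97 = 123
b_71 = 667·123 = 312
b_72 = 667·312 = 250
b_73 = 667·250 = 265
b_74 = 667·265 = 180
b_75 = 667·180 = 998
b_76 = 667·998 = 735
b_77 = 667·735 = 880
b_78 = 667·880 = 731
b_79 = 667·731 = 230
b_80 = 667·230 = 42
b_81 = 667·42 = 771
b_82 = 667·771 = 676
b_83 = 667·676 = 878
b_84 = 667·878 = 406
b_85 = 667·406 = 390
b_86 = 667·390 = 817
b_87 = 667·817 = 79
b_88 = 667·79 = 225
b_89 = 667·225 = 743
b_90 = 667·743 = 162
b_91 = 667·162 = 91
b_92 = 667·91 = 157
b_93 = 667·157 = 792
b_94 = 667·792 = 557
b_95 = 667·557 = 207
b_96 = 667·207 = 845
b_97 = 667·845 = 593
b_98 = 667·593 = 3
b_99 = 667·3 = 992
b_100 = 667·992 = 769
b_101 = 667·769 = 351
b_102 = 667·351 = 29
b_103 = 667·29 = 172
b_104 = 667·172 = 707
b_105 = 667·707 = 366
b_106 = 667·366 = 953
b_107 = 667·953 = 990
b_108 = 667·990 = 444
b_109 = 667·444 = 511
b_110 = 667·511 = 804
b_111 = 667·804 = 489
b_112 = 667·489 = 256
b_113 = 667·256 = 231
b_114 = 667·231 = 709
b_115 = 667·709 = 691
b_116 = 667·691 = 793
b_117 = 667·793 = 215
b_118 = 667·215 = 127
b_119 = 667·127 = 962
b_120 = 667·962 = 939
b_121 = 667·939 = 733
b_122 = 667·733 = 555
b_123 = 667·555 = 891
b_124 = 667·891 = 1005
b_125 = 667·1005 = 359
b_126 = 667·359 = 320
b_127 = 667·320 = 541
b_128 = 667·541 = 634
b_129 = 667·634 = 107
b_130 = 667·107 = 739
b_131 = 667·739 = 521
b_132 = 667·521 = 411
b_133 = 667·411 = 698
b_134 = 667·698 = 417
b_135 = 667·417 = 664
b_136 = 667·664 = 946
b_137 = 667·946 = 357
b_138 = 667·357 = 1004
b_139 = 667·1004 = 701
b_140 = 667·701 = 400
b_141 = 667·400 = 424
b_142 = 667·424 = 288
b_143 = 667·288 = 386
b_144 = 667·386 = 167
b_145 = 667·167 = 399
b_146 = 667·399 = 766
b_147 = 667·766 = 368
b_148 = 667·368 = 269
b_149 = 667·269 = 830
b_150 = 667·830 = 678
b_151 = 667·678 = 194
b_152 = 667·194 = 246
b_153 = 667·246 = 624
b_154 = 667·624 = 500
b_155 = 667·500 = 530
b_156 = 667·530 = 360
b_157 = 667·360 = 987
b_158 = 667·987 = 461
b_159 = 667·461 = 751
b_160 = 667·751 = 453
b_161 = 667·453 = 460
b_162 = 667·460 = 84
b_163 = 667·84 = 533
b_164 = 667·533 = 343
b_165 = 667·343 = 747
b_166 = 667·747 = 812
b_167 = 667·812 = 780
b_168 = 667·780 = 625
b_169 = 667·625 = 158
b_170 = 667·158 = 450
b_171 = 667·450 = 477
b_172 = 667·477 = 324
b_173 = 667·324 = 182
b_174 = 667·182 = 314
b_175 = 667·314 = 575
b_176 = 667·575 = 105
b_177 = 667·105 = 414
b_178 = 667·414 = 681
b_179 = 667·681 = 177
b_180 = 667·177 = 6
b_181 = 667·6 = 975
b_182 = 667·975 = 529
b_183 = 667·529 = 702
b_184 = 667·702 = 58
b_185 = 667·58 = 344
b_186 = 667·344 = 405
b_187 = 667·405 = 732
b_188 = 667·732 = 897
b_189 = 667·897 = 971
b_190 = 667·971 = 888
b_191 = 667·888 = 13
b_192 = 667·13 = 599
b_193 = 667·599 = 978
b_194 = 667·978 = 512
b_195 = 667·512 = 462
b_196 = 667·462 = 409
b_197 = 667·409 = 373

373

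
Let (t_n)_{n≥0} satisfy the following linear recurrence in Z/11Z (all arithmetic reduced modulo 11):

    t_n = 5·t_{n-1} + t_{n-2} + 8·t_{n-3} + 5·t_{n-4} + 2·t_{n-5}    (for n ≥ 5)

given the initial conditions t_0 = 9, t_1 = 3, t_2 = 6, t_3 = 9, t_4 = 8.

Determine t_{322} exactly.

0

t_5 = 5·8 + 1·9 + 8·6 + 5·3 + 2·9 = 9
t_6 = 5·9 + 1·8 + 8·9 + 5·6 + 2·3 = 7
t_7 = 5·7 + 1·9 + 8·8 + 5·9 + 2·6 = 0
t_8 = 5·0 + 1·7 + 8·9 + 5·8 + 2·9 = 5
t_9 = 5·5 + 1·0 + 8·7 + 5·9 + 2·8 = 10
t_10 = 5·10 + 1·5 + 8·0 + 5·7 + 2·9 = 9
Continuing the recurrence:
  t_11 = 10;  t_12 = 10;  t_13 = 5;  t_14 = 4;  t_15 = 8;  t_16 = 0
  t_17 = 8;  t_18 = 2;  t_19 = 0;  t_20 = 5;  t_21 = 4;  t_22 = 7
  t_23 = 6;  t_24 = 6;  t_25 = 1;  t_26 = 3;  t_27 = 9;  t_28 = 10
  t_29 = 1;  t_30 = 5;  t_31 = 3;  t_32 = 8;  t_33 = 9;  t_34 = 5
  t_35 = 2;  t_36 = 1;  t_37 = 9;  t_38 = 6;  t_39 = 1;  t_40 = 4
  t_41 = 6;  t_42 = 2;  t_43 = 10;  t_44 = 1;  t_45 = 3;  t_46 = 8
  t_47 = 6;  t_48 = 10;  t_49 = 5;  t_50 = 8;  t_51 = 6;  t_52 = 8
  t_53 = 1;  t_54 = 1;  t_55 = 6;  t_56 = 3;  t_57 = 6;  t_58 = 0
  t_59 = 7;  t_60 = 0;  t_61 = 10;  t_62 = 8;  t_63 = 8;  t_64 = 10
  t_65 = 7;  t_66 = 4;  t_67 = 9;  t_68 = 6;  t_69 = 5;  t_70 = 5
  t_71 = 10;  t_72 = 0;  t_73 = 10;  t_74 = 0;  t_75 = 4;  t_76 = 10
  t_77 = 5;  t_78 = 10;  t_79 = 1;  t_80 = 3;  t_81 = 9;  t_82 = 6
  t_83 = 0;  t_84 = 7;  t_85 = 2;  t_86 = 10;  t_87 = 10;  t_88 = 1
  t_89 = 9;  t_90 = 4;  t_91 = 8;  t_92 = 9;  t_93 = 0;  t_94 = 1
  t_95 = 4;  t_96 = 5;  t_97 = 0;  t_98 = 9;  t_99 = 8;  t_100 = 5
  t_101 = 5;  t_102 = 7;  t_103 = 6;  t_104 = 8;  t_105 = 5;  t_106 = 5
  t_107 = 6;  t_108 = 6;  t_109 = 7;  t_110 = 3;  t_111 = 0;  t_112 = 2
  t_113 = 4;  t_114 = 7;  t_115 = 6;  t_116 = 2;  t_117 = 8;  t_118 = 1
  t_119 = 7;  t_120 = 1;  t_121 = 9;  t_122 = 2;  t_123 = 9;  t_124 = 6
  t_125 = 3;  t_126 = 0;  t_127 = 1;  t_128 = 0;  t_129 = 6;  t_130 = 0
  t_131 = 0;  t_132 = 6;  t_133 = 5;  t_134 = 10;  t_135 = 4;  t_136 = 1
  t_137 = 5;  t_138 = 8;  t_139 = 5;  t_140 = 9;  t_141 = 9;  t_142 = 1
  t_143 = 6;  t_144 = 4;  t_145 = 9;  t_146 = 10;  t_147 = 2;  t_148 = 3
  t_149 = 7;  t_150 = 1;  t_151 = 0;  t_152 = 10;  t_153 = 0;  t_154 = 7
  t_155 = 7;  t_156 = 4;  t_157 = 4;  t_158 = 5;  t_159 = 0;  t_160 = 5
  t_161 = 5;  t_162 = 8;  t_163 = 7;  t_164 = 9;  t_165 = 8;  t_166 = 1
  t_167 = 4;  t_168 = 1;  t_169 = 9;  t_170 = 0;  t_171 = 6;  t_172 = 5
  t_173 = 1;  t_174 = 10;  t_175 = 0;  t_176 = 0;  t_177 = 7;  t_178 = 10
  t_179 = 0;  t_180 = 0;  t_181 = 5;  t_182 = 1;  t_183 = 8;  t_184 = 4
  t_185 = 6;  t_186 = 3;  t_187 = 7;  t_188 = 1;  t_189 = 8;  t_190 = 3
  t_191 = 6;  t_192 = 6;  t_193 = 3;  t_194 = 1;  t_195 = 4;  t_196 = 10
  t_197 = 1;  t_198 = 3;  t_199 = 8;  t_200 = 10;  t_201 = 8;  t_202 = 10
  t_203 = 8;  t_204 = 4;  t_205 = 3;  t_206 = 6;  t_207 = 4;  t_208 = 9
  t_209 = 10;  t_210 = 6;  t_211 = 1;  t_212 = 1;  t_213 = 1;  t_214 = 9
  t_215 = 5;  t_216 = 5;  t_217 = 10;  t_218 = 10;  t_219 = 0;  t_220 = 4
  t_221 = 6;  t_222 = 5;  t_223 = 6;  t_224 = 4;  t_225 = 5;  t_226 = 4
  t_227 = 9;  t_228 = 0;  t_229 = 8;  t_230 = 10;  t_231 = 1;  t_232 = 9
  t_233 = 1;  t_234 = 0;  t_235 = 10;  t_236 = 6;  t_237 = 8;  t_238 = 7
  t_239 = 9;  t_240 = 1;  t_241 = 1;  t_242 = 8;  t_243 = 9;  t_244 = 7
  t_245 = 5;  t_246 = 3;  t_247 = 5;  t_248 = 0;  t_249 = 2;  t_250 = 9
  t_251 = 1;  t_252 = 7;  t_253 = 8;  t_254 = 5;  t_255 = 2;  t_256 = 6
  t_257 = 5;  t_258 = 0;  t_259 = 7;  t_260 = 10;  t_261 = 6;  t_262 = 7
  t_263 = 2;  t_264 = 8;  t_265 = 5;  t_266 = 8;  t_267 = 1;  t_268 = 9
  t_269 = 8;  t_270 = 8;  t_271 = 9;  t_272 = 10;  t_273 = 5;  t_274 = 9
  t_275 = 4;  t_276 = 5;  t_277 = 3;  t_278 = 8;  t_279 = 0;  t_280 = 10
  t_281 = 7;  t_282 = 3;  t_283 = 8;  t_284 = 6;  t_285 = 7;  t_286 = 2
  t_287 = 1;  t_288 = 10;  t_289 = 4;  t_290 = 7;  t_291 = 7;  t_292 = 5
  t_293 = 7;  t_294 = 7;  t_295 = 10;  t_296 = 9;  t_297 = 2;  t_298 = 5
  t_299 = 9;  t_300 = 10;  t_301 = 6;  t_302 = 9;  t_303 = 10;  t_304 = 10
  t_305 = 6;  t_306 = 1;  t_307 = 5;  t_308 = 1;  t_309 = 2;  t_310 = 2
  t_311 = 3;  t_312 = 4;  t_313 = 7;  t_314 = 0;  t_315 = 3;  t_316 = 9
  t_317 = 3;  t_318 = 7;  t_319 = 4;  t_320 = 3
t_321 = 5·3 + 1·4 + 8·7 + 5·3 + 2·9 = 9
t_322 = 5·9 + 1·3 + 8·4 + 5·7 + 2·3 = 0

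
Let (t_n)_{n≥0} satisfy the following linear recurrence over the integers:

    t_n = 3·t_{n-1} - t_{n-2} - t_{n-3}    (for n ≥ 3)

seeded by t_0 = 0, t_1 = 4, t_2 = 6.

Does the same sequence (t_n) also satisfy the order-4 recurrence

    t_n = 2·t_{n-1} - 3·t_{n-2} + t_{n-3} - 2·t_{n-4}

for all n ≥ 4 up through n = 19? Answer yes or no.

Terms t_0..t_19: 0, 4, 6, 14, 32, 76, 182, 438, 1056, 2548, 6150, 14846, 35840, 86524, 208886, 504294, 1217472, 2939236, 7095942, 17131118
n=4: candidate gives 14, actual t_4 = 32 ✗

no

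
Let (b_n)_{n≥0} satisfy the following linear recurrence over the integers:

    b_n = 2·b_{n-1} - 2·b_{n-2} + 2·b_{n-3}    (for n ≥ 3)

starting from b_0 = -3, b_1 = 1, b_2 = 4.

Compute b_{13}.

b_3 = 2·4 + -2·1 + 2·-3 = 0
b_4 = 2·0 + -2·4 + 2·1 = -6
b_5 = 2·-6 + -2·0 + 2·4 = -4
b_6 = 2·-4 + -2·-6 + 2·0 = 4
b_7 = 2·4 + -2·-4 + 2·-6 = 4
b_8 = 2·4 + -2·4 + 2·-4 = -8
b_9 = 2·-8 + -2·4 + 2·4 = -16
b_10 = 2·-16 + -2·-8 + 2·4 = -8
b_11 = 2·-8 + -2·-16 + 2·-8 = 0
b_12 = 2·0 + -2·-8 + 2·-16 = -16
b_13 = 2·-16 + -2·0 + 2·-8 = -48

-48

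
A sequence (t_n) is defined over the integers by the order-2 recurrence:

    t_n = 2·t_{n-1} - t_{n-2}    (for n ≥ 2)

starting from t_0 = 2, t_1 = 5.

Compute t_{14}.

44

t_2 = 2·5 + -1·2 = 8
t_3 = 2·8 + -1·5 = 11
t_4 = 2·11 + -1·8 = 14
t_5 = 2·14 + -1·11 = 17
t_6 = 2·17 + -1·14 = 20
t_7 = 2·20 + -1·17 = 23
t_8 = 2·23 + -1·20 = 26
t_9 = 2·26 + -1·23 = 29
t_10 = 2·29 + -1·26 = 32
t_11 = 2·32 + -1·29 = 35
t_12 = 2·35 + -1·32 = 38
t_13 = 2·38 + -1·35 = 41
t_14 = 2·41 + -1·38 = 44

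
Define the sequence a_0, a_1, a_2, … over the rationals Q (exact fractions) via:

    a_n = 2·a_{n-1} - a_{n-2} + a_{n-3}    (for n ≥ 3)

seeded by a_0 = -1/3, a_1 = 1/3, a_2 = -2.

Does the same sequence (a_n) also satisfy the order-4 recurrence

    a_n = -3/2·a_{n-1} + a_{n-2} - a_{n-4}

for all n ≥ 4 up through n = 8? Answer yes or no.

Terms a_0..a_8: -1/3, 1/3, -2, -14/3, -7, -34/3, -61/3, -109/3, -191/3
n=4: candidate gives 16/3, actual a_4 = -7 ✗

no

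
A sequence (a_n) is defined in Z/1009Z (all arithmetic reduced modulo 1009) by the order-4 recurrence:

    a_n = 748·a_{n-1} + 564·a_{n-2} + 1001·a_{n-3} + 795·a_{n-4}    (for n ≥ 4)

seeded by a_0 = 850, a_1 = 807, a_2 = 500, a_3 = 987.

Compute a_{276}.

586

a_4 = 748·987 + 564·500 + 1001·807 + 795·850 = 504
a_5 = 748·504 + 564·987 + 1001·500 + 795·807 = 212
a_6 = 748·212 + 564·504 + 1001·987 + 795·500 = 11
a_7 = 748·11 + 564·212 + 1001·504 + 795·987 = 329
a_8 = 748·329 + 564·11 + 1001·212 + 795·504 = 475
a_9 = 748·475 + 564·329 + 1001·11 + 795·212 = 990
Continuing the recurrence:
  a_10 = 488;  a_11 = 609;  a_12 = 659;  a_13 = 109;  a_14 = 844;  a_15 = 222
  a_16 = 719;  a_17 = 299;  a_18 = 798;  a_19 = 935;  a_20 = 338;  a_21 = 467
  a_22 = 474;  a_23 = 447;  a_24 = 944;  a_25 = 876;  a_26 = 1004;  a_27 = 667
  a_28 = 516;  a_29 = 611;  a_30 = 153;  a_31 = 401;  a_32 = 516;  a_33 = 879
  a_34 = 430;  a_35 = 974;  a_36 = 2;  a_37 = 82;  a_38 = 994;  a_39 = 124
  a_40 = 470;  a_41 = 468;  a_42 = 863;  a_43 = 341;  a_44 = 797;  a_45 = 349
  a_46 = 488;  a_47 = 208;  a_48 = 171;  a_49 = 145;  a_50 = 935;  a_51 = 728
  a_52 = 914;  a_53 = 340;  a_54 = 880;  a_55 = 776;  a_56 = 622;  a_57 = 785
  a_58 = 836;  a_59 = 27;  a_60 = 171;  a_61 = 746;  a_62 = 93;  a_63 = 860
  a_64 = 347;  a_65 = 1006;  a_66 = 197;  a_67 = 217;  a_68 = 417;  a_69 = 509
  a_70 = 932;  a_71 = 104;  a_72 = 585;  a_73 = 470;  a_74 = 936;  a_75 = 911
  a_76 = 752;  a_77 = 601;  a_78 = 144;  a_79 = 519;  a_80 = 992;  a_81 = 902
  a_82 = 524;  a_83 = 712;  a_84 = 181;  a_85 = 712;  a_86 = 220;  a_87 = 640
  a_88 = 393;  a_89 = 332;  a_90 = 62;  a_91 = 692;  a_92 = 677;  a_93 = 787
  a_94 = 213;  a_95 = 683;  a_96 = 567;  a_97 = 509;  a_98 = 687;  a_99 = 458
  a_100 = 251;  a_101 = 686;  a_102 = 519;  a_103 = 75;  a_104 = 31;  a_105 = 297
  a_106 = 840;  a_107 = 582;  a_108 = 58;  a_109 = 672;  a_110 = 829;  a_111 = 294
  a_112 = 713;  a_113 = 813;  a_114 = 91;  a_115 = 903;  a_116 = 624;  a_117 = 188
  a_118 = 713;  a_119 = 189;  a_120 = 828;  a_121 = 947;  a_122 = 146;  a_123 = 936
  a_124 = 376;  a_125 = 935;  a_126 = 936;  a_127 = 21;  a_128 = 609;  a_129 = 485
  a_130 = 275;  a_131 = 689;  a_132 = 487;  a_133 = 113;  a_134 = 202;  a_135 = 928
  a_136 = 686;  a_137 = 713;  a_138 = 827;  a_139 = 367;  a_140 = 189;  a_141 = 479
  a_142 = 436;  a_143 = 635;  a_144 = 576;  a_145 = 910;  a_146 = 69;  a_147 = 574
  a_148 = 718;  a_149 = 577;  a_150 = 909;  a_151 = 968;  a_152 = 860;  a_153 = 41
  a_154 = 648;  a_155 = 177;  a_156 = 710;  a_157 = 451;  a_158 = 372;  a_159 = 706
  a_160 = 155;  a_161 = 944;  a_162 = 967;  a_163 = 571;  a_164 = 467;  a_165 = 495
  a_166 = 380;  a_167 = 593;  a_168 = 45;  a_169 = 838;  a_170 = 91;  a_171 = 757
  a_172 = 871;  a_173 = 386;  a_174 = 719;  a_175 = 321;  a_176 = 74;  a_177 = 726
  a_178 = 534;  a_179 = 13;  a_180 = 682;  a_181 = 646;  a_182 = 762;  a_183 = 829
  a_184 = 734;  a_185 = 472;  a_186 = 4;  a_187 = 157;  a_188 = 209;  a_189 = 562
  a_190 = 361;  a_191 = 812;  a_192 = 972;  a_193 = 400;  a_194 = 854;  a_195 = 764
  a_196 = 414;  a_197 = 358;  a_198 = 631;  a_199 = 574;  a_200 = 593;  a_201 = 529
  a_202 = 253;  a_203 = 816;  a_204 = 382;  a_205 = 105;  a_206 = 239;  a_207 = 781
  a_208 = 726;  a_209 = 600;  a_210 = 733;  a_211 = 379;  a_212 = 961;  a_213 = 201
  a_214 = 715;  a_215 = 404;  a_216 = 753;  a_217 = 751;  a_218 = 800;  a_219 = 195
  a_220 = 76;  a_221 = 723;  a_222 = 245;  a_223 = 807;  a_224 = 351;  a_225 = 10
  a_226 = 253;  a_227 = 207;  a_228 = 354;  a_229 = 10;  a_230 = 997;  a_231 = 993
  a_232 = 274;  a_233 = 156;  a_234 = 481;  a_235 = 1008;  a_236 = 780;  a_237 = 784
  a_238 = 191;  a_239 = 861;  a_240 = 403;  a_241 = 236;  a_242 = 890;  a_243 = 901
  a_244 = 76;  a_245 = 870;  a_246 = 537;  a_247 = 706;  a_248 = 532;  a_249 = 244
  a_250 = 772;  a_251 = 746;  a_252 = 795;  a_253 = 480;  a_254 = 574;  a_255 = 307
  a_256 = 18;  a_257 = 598;  a_258 = 203;  a_259 = 503;  a_260 = 807;  a_261 = 982
  a_262 = 30;  a_263 = 68;  a_264 = 238;  a_265 = 943;  a_266 = 207;  a_267 = 256
  a_268 = 537;  a_269 = 551;  a_270 = 712;  a_271 = 267;  a_272 = 665;  a_273 = 727
  a_274 = 539
a_275 = 748·539 + 564·727 + 1001·665 + 795·267 = 46
a_276 = 748·46 + 564·539 + 1001·727 + 795·665 = 586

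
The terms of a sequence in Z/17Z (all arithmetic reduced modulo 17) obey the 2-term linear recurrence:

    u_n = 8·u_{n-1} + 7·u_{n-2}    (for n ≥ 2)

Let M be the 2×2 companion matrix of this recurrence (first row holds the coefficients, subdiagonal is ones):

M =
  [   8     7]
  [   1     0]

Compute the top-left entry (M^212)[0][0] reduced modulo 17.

(M^212)[0][0] is the top entry after applying M 212 times to the unit state (1, 0). Equivalently it is h_{213} for the auxiliary sequence (h_n) obeying the same recurrence with h_1 = 1 and h_i = 0 for 0 ≤ i < 1:
h_2 = 8·1 + 7·0 = 8
h_3 = 8·8 + 7·1 = 3
h_4 = 8·3 + 7·8 = 12
h_5 = 8·12 + 7·3 = 15
h_6 = 8·15 + 7·12 = 0
h_7 = 8·0 + 7·15 = 3
h_8 = 8·3 + 7·0 = 7
h_9 = 8·7 + 7·3 = 9
h_10 = 8·9 + 7·7 = 2
h_11 = 8·2 + 7·9 = 11
h_12 = 8·11 + 7·2 = 0
h_13 = 8·0 + 7·11 = 9
h_14 = 8·9 + 7·0 = 4
h_15 = 8·4 + 7·9 = 10
h_16 = 8·10 + 7·4 = 6
h_17 = 8·6 + 7·10 = 16
h_18 = 8·16 + 7·6 = 0
h_19 = 8·0 + 7·16 = 10
h_20 = 8·10 + 7·0 = 12
h_21 = 8·12 + 7·10 = 13
h_22 = 8·13 + 7·12 = 1
h_23 = 8·1 + 7·13 = 14
h_24 = 8·14 + 7·1 = 0
h_25 = 8·0 + 7·14 = 13
h_26 = 8·13 + 7·0 = 2
h_27 = 8·2 + 7·13 = 5
h_28 = 8·5 + 7·2 = 3
h_29 = 8·3 + 7·5 = 8
h_30 = 8·8 + 7·3 = 0
h_31 = 8·0 + 7·8 = 5
h_32 = 8·5 + 7·0 = 6
h_33 = 8·6 + 7·5 = 15
h_34 = 8·15 + 7·6 = 9
h_35 = 8·9 + 7·15 = 7
h_36 = 8·7 + 7·9 = 0
h_37 = 8·0 + 7·7 = 15
h_38 = 8·15 + 7·0 = 1
h_39 = 8·1 + 7·15 = 11
h_40 = 8·11 + 7·1 = 10
h_41 = 8·10 + 7·11 = 4
h_42 = 8·4 + 7·10 = 0
h_43 = 8·0 + 7·4 = 11
h_44 = 8·11 + 7·0 = 3
h_45 = 8·3 + 7·11 = 16
h_46 = 8·16 + 7·3 = 13
h_47 = 8·13 + 7·16 = 12
h_48 = 8·12 + 7·13 = 0
h_49 = 8·0 + 7·12 = 16
h_50 = 8·16 + 7·0 = 9
h_51 = 8·9 + 7·16 = 14
h_52 = 8·14 + 7·9 = 5
h_53 = 8·5 + 7·14 = 2
h_54 = 8·2 + 7·5 = 0
h_55 = 8·0 + 7·2 = 14
h_56 = 8·14 + 7·0 = 10
h_57 = 8·10 + 7·14 = 8
h_58 = 8·8 + 7·10 = 15
h_59 = 8·15 + 7·8 = 6
h_60 = 8·6 + 7·15 = 0
h_61 = 8·0 + 7·6 = 8
h_62 = 8·8 + 7·0 = 13
h_63 = 8·13 + 7·8 = 7
h_64 = 8·7 + 7·13 = 11
h_65 = 8·11 + 7·7 = 1
h_66 = 8·1 + 7·11 = 0
h_67 = 8·0 + 7·1 = 7
h_68 = 8·7 + 7·0 = 5
h_69 = 8·5 + 7·7 = 4
h_70 = 8·4 + 7·5 = 16
h_71 = 8·16 + 7·4 = 3
h_72 = 8·3 + 7·16 = 0
h_73 = 8·0 + 7·3 = 4
h_74 = 8·4 + 7·0 = 15
h_75 = 8·15 + 7·4 = 12
h_76 = 8·12 + 7·15 = 14
h_77 = 8·14 + 7·12 = 9
h_78 = 8·9 + 7·14 = 0
h_79 = 8·0 + 7·9 = 12
h_80 = 8·12 + 7·0 = 11
h_81 = 8·11 + 7·12 = 2
h_82 = 8·2 + 7·11 = 8
h_83 = 8·8 + 7·2 = 10
h_84 = 8·10 + 7·8 = 0
h_85 = 8·0 + 7·10 = 2
h_86 = 8·2 + 7·0 = 16
h_87 = 8·16 + 7·2 = 6
h_88 = 8·6 + 7·16 = 7
h_89 = 8·7 + 7·6 = 13
h_90 = 8·13 + 7·7 = 0
h_91 = 8·0 + 7·13 = 6
h_92 = 8·6 + 7·0 = 14
h_93 = 8·14 + 7·6 = 1
h_94 = 8·1 + 7·14 = 4
h_95 = 8·4 + 7·1 = 5
h_96 = 8·5 + 7·4 = 0
h_97 = 8·0 + 7·5 = 1
(h_96, h_97) = (0, 1) = (h_0, h_1), so the sequence has period 96.
213 ≡ 21 (mod 96), hence h_213 = h_21 = 13.

13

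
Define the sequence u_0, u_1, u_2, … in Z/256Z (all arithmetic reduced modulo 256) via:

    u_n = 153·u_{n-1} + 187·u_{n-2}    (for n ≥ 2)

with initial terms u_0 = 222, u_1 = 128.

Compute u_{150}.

u_2 = 153·128 + 187·222 = 170
u_3 = 153·170 + 187·128 = 26
u_4 = 153·26 + 187·170 = 184
u_5 = 153·184 + 187·26 = 246
u_6 = 153·246 + 187·184 = 110
u_7 = 153·110 + 187·246 = 112
u_8 = 153·112 + 187·110 = 74
u_9 = 153·74 + 187·112 = 10
u_10 = 153·10 + 187·74 = 8
u_11 = 153·8 + 187·10 = 22
u_12 = 153·22 + 187·8 = 254
u_13 = 153·254 + 187·22 = 224
u_14 = 153·224 + 187·254 = 106
u_15 = 153·106 + 187·224 = 250
u_16 = 153·250 + 187·106 = 216
u_17 = 153·216 + 187·250 = 182
u_18 = 153·182 + 187·216 = 142
u_19 = 153·142 + 187·182 = 208
u_20 = 153·208 + 187·142 = 10
u_21 = 153·10 + 187·208 = 234
u_22 = 153·234 + 187·10 = 40
u_23 = 153·40 + 187·234 = 214
u_24 = 153·214 + 187·40 = 30
u_25 = 153·30 + 187·214 = 64
u_26 = 153·64 + 187·30 = 42
u_27 = 153·42 + 187·64 = 218
u_28 = 153·218 + 187·42 = 248
u_29 = 153·248 + 187·218 = 118
u_30 = 153·118 + 187·248 = 174
u_31 = 153·174 + 187·118 = 48
u_32 = 153·48 + 187·174 = 202
u_33 = 153·202 + 187·48 = 202
u_34 = 153·202 + 187·202 = 72
u_35 = 153·72 + 187·202 = 150
u_36 = 153·150 + 187·72 = 62
u_37 = 153·62 + 187·150 = 160
u_38 = 153·160 + 187·62 = 234
u_39 = 153·234 + 187·160 = 186
u_40 = 153·186 + 187·234 = 24
u_41 = 153·24 + 187·186 = 54
u_42 = 153·54 + 187·24 = 206
u_43 = 153·206 + 187·54 = 144
u_44 = 153·144 + 187·206 = 138
u_45 = 153·138 + 187·144 = 170
u_46 = 153·170 + 187·138 = 104
u_47 = 153·104 + 187·170 = 86
u_48 = 153·86 + 187·104 = 94
u_49 = 153·94 + 187·86 = 0
u_50 = 153·0 + 187·94 = 170
u_51 = 153·170 + 187·0 = 154
u_52 = 153·154 + 187·170 = 56
u_53 = 153·56 + 187·154 = 246
u_54 = 153·246 + 187·56 = 238
u_55 = 153·238 + 187·246 = 240
u_56 = 153·240 + 187·238 = 74
u_57 = 153·74 + 187·240 = 138
u_58 = 153·138 + 187·74 = 136
u_59 = 153·136 + 187·138 = 22
u_60 = 153·22 + 187·136 = 126
u_61 = 153·126 + 187·22 = 96
u_62 = 153·96 + 187·126 = 106
u_63 = 153·106 + 187·96 = 122
u_64 = 153·122 + 187·106 = 88
u_65 = 153·88 + 187·122 = 182
u_66 = 153·182 + 187·88 = 14
u_67 = 153·14 + 187·182 = 80
u_68 = 153·80 + 187·14 = 10
u_69 = 153·10 + 187·80 = 106
u_70 = 153·106 + 187·10 = 168
u_71 = 153·168 + 187·106 = 214
u_72 = 153·214 + 187·168 = 158
u_73 = 153·158 + 187·214 = 192
u_74 = 153·192 + 187·158 = 42
u_75 = 153·42 + 187·192 = 90
u_76 = 153·90 + 187·42 = 120
u_77 = 153·120 + 187·90 = 118
u_78 = 153·118 + 187·120 = 46
u_79 = 153·46 + 187·118 = 176
u_80 = 153·176 + 187·46 = 202
u_81 = 153·202 + 187·176 = 74
u_82 = 153·74 + 187·202 = 200
u_83 = 153·200 + 187·74 = 150
u_84 = 153·150 + 187·200 = 190
u_85 = 153·190 + 187·150 = 32
u_86 = 153·32 + 187·190 = 234
u_87 = 153·234 + 187·32 = 58
u_88 = 153·58 + 187·234 = 152
u_89 = 153·152 + 187·58 = 54
u_90 = 153·54 + 187·152 = 78
u_91 = 153·78 + 187·54 = 16
u_92 = 153·16 + 187·78 = 138
u_93 = 153·138 + 187·16 = 42
u_94 = 153·42 + 187·138 = 232
u_95 = 153·232 + 187·42 = 86
u_96 = 153·86 + 187·232 = 222
u_97 = 153·222 + 187·86 = 128
u_98 = 153·128 + 187·222 = 170
u_99 = 153·170 + 187·128 = 26
u_100 = 153·26 + 187·170 = 184
u_101 = 153·184 + 187·26 = 246
u_102 = 153·246 + 187·184 = 110
u_103 = 153·110 + 187·246 = 112
u_104 = 153·112 + 187·110 = 74
u_105 = 153·74 + 187·112 = 10
u_106 = 153·10 + 187·74 = 8
u_107 = 153·8 + 187·10 = 22
u_108 = 153·22 + 187·8 = 254
u_109 = 153·254 + 187·22 = 224
u_110 = 153·224 + 187·254 = 106
u_111 = 153·106 + 187·224 = 250
u_112 = 153·250 + 187·106 = 216
u_113 = 153·216 + 187·250 = 182
u_114 = 153·182 + 187·216 = 142
u_115 = 153·142 + 187·182 = 208
u_116 = 153·208 + 187·142 = 10
u_117 = 153·10 + 187·208 = 234
u_118 = 153·234 + 187·10 = 40
u_119 = 153·40 + 187·234 = 214
u_120 = 153·214 + 187·40 = 30
u_121 = 153·30 + 187·214 = 64
u_122 = 153·64 + 187·30 = 42
u_123 = 153·42 + 187·64 = 218
u_124 = 153·218 + 187·42 = 248
u_125 = 153·248 + 187·218 = 118
u_126 = 153·118 + 187·248 = 174
u_127 = 153·174 + 187·118 = 48
u_128 = 153·48 + 187·174 = 202
u_129 = 153·202 + 187·48 = 202
u_130 = 153·202 + 187·202 = 72
u_131 = 153·72 + 187·202 = 150
u_132 = 153·150 + 187·72 = 62
u_133 = 153·62 + 187·150 = 160
u_134 = 153·160 + 187·62 = 234
u_135 = 153·234 + 187·160 = 186
u_136 = 153·186 + 187·234 = 24
u_137 = 153·24 + 187·186 = 54
u_138 = 153·54 + 187·24 = 206
u_139 = 153·206 + 187·54 = 144
u_140 = 153·144 + 187·206 = 138
u_141 = 153·138 + 187·144 = 170
u_142 = 153·170 + 187·138 = 104
u_143 = 153·104 + 187·170 = 86
u_144 = 153·86 + 187·104 = 94
u_145 = 153·94 + 187·86 = 0
u_146 = 153·0 + 187·94 = 170
u_147 = 153·170 + 187·0 = 154
u_148 = 153·154 + 187·170 = 56
u_149 = 153·56 + 187·154 = 246
u_150 = 153·246 + 187·56 = 238

238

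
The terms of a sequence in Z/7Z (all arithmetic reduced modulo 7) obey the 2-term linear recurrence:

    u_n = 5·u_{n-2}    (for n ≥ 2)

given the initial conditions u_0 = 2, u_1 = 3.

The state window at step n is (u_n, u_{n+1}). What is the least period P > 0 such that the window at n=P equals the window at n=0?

n=0: window = (2, 3)
n=1: window = (3, 3)
n=2: window = (3, 1)
n=3: window = (1, 1)
n=4: window = (1, 5)
n=5: window = (5, 5)
n=6: window = (5, 4)
n=7: window = (4, 4)
n=8: window = (4, 6)
n=9: window = (6, 6)
n=10: window = (6, 2)
n=11: window = (2, 2)
n=12: window = (2, 3)
window at n=12 equals window at n=0 → period = 12

12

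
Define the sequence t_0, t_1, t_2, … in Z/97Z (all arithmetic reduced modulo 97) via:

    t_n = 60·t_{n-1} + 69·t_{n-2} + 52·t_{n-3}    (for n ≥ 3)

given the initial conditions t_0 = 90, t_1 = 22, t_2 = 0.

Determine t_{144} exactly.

10

t_3 = 60·0 + 69·22 + 52·90 = 87
t_4 = 60·87 + 69·0 + 52·22 = 59
t_5 = 60·59 + 69·87 + 52·0 = 37
t_6 = 60·37 + 69·59 + 52·87 = 48
t_7 = 60·48 + 69·37 + 52·59 = 62
t_8 = 60·62 + 69·48 + 52·37 = 32
Continuing the recurrence:
  t_9 = 61;  t_10 = 71;  t_11 = 45;  t_12 = 4;  t_13 = 53;  t_14 = 73
  t_15 = 0;  t_16 = 33;  t_17 = 53;  t_18 = 25;  t_19 = 83;  t_20 = 52
  t_21 = 59;  t_22 = 95;  t_23 = 59;  t_24 = 68;  t_25 = 93;  t_26 = 51
  t_27 = 15;  t_28 = 40;  t_29 = 73;  t_30 = 63;  t_31 = 33;  t_32 = 35
  t_33 = 87;  t_34 = 39;  t_35 = 75;  t_36 = 75;  t_37 = 63;  t_38 = 51
  t_39 = 55;  t_40 = 7;  t_41 = 77;  t_42 = 9;  t_43 = 9;  t_44 = 24
  t_45 = 7;  t_46 = 22;  t_47 = 44;  t_48 = 60;  t_49 = 20;  t_50 = 62
  t_51 = 72;  t_52 = 35;  t_53 = 10;  t_54 = 66;  t_55 = 68;  t_56 = 36
  t_57 = 2;  t_58 = 29;  t_59 = 64;  t_60 = 28;  t_61 = 38;  t_62 = 71
  t_63 = 93;  t_64 = 39;  t_65 = 33;  t_66 = 1;  t_67 = 0;  t_68 = 39
  t_69 = 64;  t_70 = 32;  t_71 = 22;  t_72 = 66;  t_73 = 61;  t_74 = 46
  t_75 = 22;  t_76 = 3;  t_77 = 16;  t_78 = 80;  t_79 = 46;  t_80 = 91
  t_81 = 87;  t_82 = 20;  t_83 = 4;  t_84 = 33;  t_85 = 95;  t_86 = 37
  t_87 = 15;  t_88 = 51;  t_89 = 5;  t_90 = 40;  t_91 = 62;  t_92 = 47
  t_93 = 60;  t_94 = 76;  t_95 = 86;  t_96 = 41;  t_97 = 27;  t_98 = 94
  t_99 = 32;  t_100 = 13;  t_101 = 19;  t_102 = 15;  t_103 = 74;  t_104 = 61
  t_105 = 40;  t_106 = 78;  t_107 = 39;  t_108 = 5;  t_109 = 63;  t_110 = 42
  t_111 = 46;  t_112 = 10;  t_113 = 41;  t_114 = 13;  t_115 = 55;  t_116 = 24
  t_117 = 91;  t_118 = 82;  t_119 = 31;  t_120 = 28;  t_121 = 32;  t_122 = 32
  t_123 = 55;  t_124 = 91;  t_125 = 55;  t_126 = 23;  t_127 = 13;  t_128 = 86
  t_129 = 75;  t_130 = 52;  t_131 = 60;  t_132 = 30;  t_133 = 11;  t_134 = 30
  t_135 = 45;  t_136 = 7;  t_137 = 41;  t_138 = 45;  t_139 = 73;  t_140 = 14
  t_141 = 69;  t_142 = 75
t_143 = 60·75 + 69·69 + 52·14 = 95
t_144 = 60·95 + 69·75 + 52·69 = 10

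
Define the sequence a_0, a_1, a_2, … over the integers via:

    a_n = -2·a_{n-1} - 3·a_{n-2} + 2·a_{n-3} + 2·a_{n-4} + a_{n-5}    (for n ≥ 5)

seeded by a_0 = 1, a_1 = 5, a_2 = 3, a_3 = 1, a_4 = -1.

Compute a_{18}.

a_5 = -2·-1 + -3·1 + 2·3 + 2·5 + 1·1 = 16
a_6 = -2·16 + -3·-1 + 2·1 + 2·3 + 1·5 = -16
a_7 = -2·-16 + -3·16 + 2·-1 + 2·1 + 1·3 = -13
a_8 = -2·-13 + -3·-16 + 2·16 + 2·-1 + 1·1 = 105
a_9 = -2·105 + -3·-13 + 2·-16 + 2·16 + 1·-1 = -172
a_10 = -2·-172 + -3·105 + 2·-13 + 2·-16 + 1·16 = -13
a_11 = -2·-13 + -3·-172 + 2·105 + 2·-13 + 1·-16 = 710
a_12 = -2·710 + -3·-13 + 2·-172 + 2·105 + 1·-13 = -1528
a_13 = -2·-1528 + -3·710 + 2·-13 + 2·-172 + 1·105 = 661
a_14 = -2·661 + -3·-1528 + 2·710 + 2·-13 + 1·-172 = 4484
a_15 = -2·4484 + -3·661 + 2·-1528 + 2·710 + 1·-13 = -12600
a_16 = -2·-12600 + -3·4484 + 2·661 + 2·-1528 + 1·710 = 10724
a_17 = -2·10724 + -3·-12600 + 2·4484 + 2·661 + 1·-1528 = 25114
a_18 = -2·25114 + -3·10724 + 2·-12600 + 2·4484 + 1·661 = -97971

-97971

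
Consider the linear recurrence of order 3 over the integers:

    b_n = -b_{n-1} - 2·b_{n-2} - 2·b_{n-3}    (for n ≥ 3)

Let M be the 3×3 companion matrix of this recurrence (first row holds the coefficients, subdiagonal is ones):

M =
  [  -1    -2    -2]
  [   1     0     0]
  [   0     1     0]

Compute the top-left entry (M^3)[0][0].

(M^3)[0][0] is the top entry after applying M 3 times to the unit state (1, 0, 0). Equivalently it is h_{5} for the auxiliary sequence (h_n) obeying the same recurrence with h_2 = 1 and h_i = 0 for 0 ≤ i < 2:
h_3 = -1·1 + -2·0 + -2·0 = -1
h_4 = -1·-1 + -2·1 + -2·0 = -1
h_5 = -1·-1 + -2·-1 + -2·1 = 1

1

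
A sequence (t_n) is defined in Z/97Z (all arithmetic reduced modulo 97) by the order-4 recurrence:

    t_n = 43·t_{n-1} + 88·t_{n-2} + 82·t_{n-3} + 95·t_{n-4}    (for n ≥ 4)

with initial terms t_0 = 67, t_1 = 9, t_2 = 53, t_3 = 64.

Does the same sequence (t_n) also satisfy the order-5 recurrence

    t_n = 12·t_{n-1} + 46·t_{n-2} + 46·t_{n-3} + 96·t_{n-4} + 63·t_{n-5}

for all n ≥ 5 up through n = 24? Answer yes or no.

Terms t_0..t_24: 67, 9, 53, 64, 66, 91, 22, 76, 21, 95, 93, 58, 93, 49, 20, 72, 55, 58, 6, 28, 73, 62, 25, 45, 52
n=5: candidate gives 7, actual t_5 = 91 ✗

no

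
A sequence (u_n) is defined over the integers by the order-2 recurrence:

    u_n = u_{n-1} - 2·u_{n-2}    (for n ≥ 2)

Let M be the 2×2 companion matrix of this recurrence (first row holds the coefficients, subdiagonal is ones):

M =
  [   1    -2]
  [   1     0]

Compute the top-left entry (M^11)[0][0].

45

(M^11)[0][0] is the top entry after applying M 11 times to the unit state (1, 0). Equivalently it is h_{12} for the auxiliary sequence (h_n) obeying the same recurrence with h_1 = 1 and h_i = 0 for 0 ≤ i < 1:
h_2 = 1·1 + -2·0 = 1
h_3 = 1·1 + -2·1 = -1
h_4 = 1·-1 + -2·1 = -3
h_5 = 1·-3 + -2·-1 = -1
h_6 = 1·-1 + -2·-3 = 5
h_7 = 1·5 + -2·-1 = 7
h_8 = 1·7 + -2·5 = -3
h_9 = 1·-3 + -2·7 = -17
h_10 = 1·-17 + -2·-3 = -11
h_11 = 1·-11 + -2·-17 = 23
h_12 = 1·23 + -2·-11 = 45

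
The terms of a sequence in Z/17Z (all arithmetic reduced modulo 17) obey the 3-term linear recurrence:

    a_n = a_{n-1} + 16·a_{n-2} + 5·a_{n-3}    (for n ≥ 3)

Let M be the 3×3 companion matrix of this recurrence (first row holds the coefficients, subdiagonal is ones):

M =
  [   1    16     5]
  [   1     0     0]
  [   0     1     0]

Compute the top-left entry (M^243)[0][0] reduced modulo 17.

(M^243)[0][0] is the top entry after applying M 243 times to the unit state (1, 0, 0). Equivalently it is h_{245} for the auxiliary sequence (h_n) obeying the same recurrence with h_2 = 1 and h_i = 0 for 0 ≤ i < 2:
h_3 = 1·1 + 16·0 + 5·0 = 1
h_4 = 1·1 + 16·1 + 5·0 = 0
h_5 = 1·0 + 16·1 + 5·1 = 4
h_6 = 1·4 + 16·0 + 5·1 = 9
h_7 = 1·9 + 16·4 + 5·0 = 5
h_8 = 1·5 + 16·9 + 5·4 = 16
Continuing the recurrence:
  h_9 = 5;  h_10 = 14;  h_11 = 4;  h_12 = 15;  h_13 = 13;  h_14 = 1
  h_15 = 12;  h_16 = 8;  h_17 = 1;  h_18 = 2;  h_19 = 7;  h_20 = 10
  h_21 = 13;  h_22 = 4;  h_23 = 7;  h_24 = 0;  h_25 = 13;  h_26 = 14
  h_27 = 1;  h_28 = 1;  h_29 = 2;  h_30 = 6;  h_31 = 9;  h_32 = 13
  h_33 = 0;  h_34 = 15;  h_35 = 12;  h_36 = 14;  h_37 = 9;  h_38 = 4
  h_39 = 14;  h_40 = 4;  h_41 = 10;  h_42 = 8;  h_43 = 1;  h_44 = 9
  h_45 = 14;  h_46 = 10;  h_47 = 7;  h_48 = 16;  h_49 = 8;  h_50 = 10
  h_51 = 14;  h_52 = 10;  h_53 = 12;  h_54 = 4;  h_55 = 8;  h_56 = 13
  h_57 = 8;  h_58 = 1;  h_59 = 7;  h_60 = 12;  h_61 = 10;  h_62 = 16
  h_63 = 15;  h_64 = 15;  h_65 = 12;  h_66 = 4;  h_67 = 16;  h_68 = 4
  h_69 = 8;  h_70 = 16;  h_71 = 11;  h_72 = 1;  h_73 = 2;  h_74 = 5
  h_75 = 8;  h_76 = 13;  h_77 = 13;  h_78 = 6;  h_79 = 7;  h_80 = 15
  h_81 = 4;  h_82 = 7;  h_83 = 10;  h_84 = 6;  h_85 = 14;  h_86 = 7
  h_87 = 6;  h_88 = 1;  h_89 = 13;  h_90 = 8;  h_91 = 0;  h_92 = 6
  h_93 = 12;  h_94 = 6;  h_95 = 7;  h_96 = 10;  h_97 = 16;  h_98 = 7
  h_99 = 7;  h_100 = 12;  h_101 = 6;  h_102 = 12;  h_103 = 15;  h_104 = 16
  h_105 = 10;  h_106 = 1;  h_107 = 3;  h_108 = 1;  h_109 = 3;  h_110 = 0
  h_111 = 2;  h_112 = 0;  h_113 = 15;  h_114 = 8;  h_115 = 10;  h_116 = 9
  h_117 = 5;  h_118 = 12;  h_119 = 1;  h_120 = 14;  h_121 = 5;  h_122 = 13
  h_123 = 10;  h_124 = 5;  h_125 = 9;  h_126 = 3;  h_127 = 2;  h_128 = 10
  h_129 = 6;  h_130 = 6;  h_131 = 16;  h_132 = 6;  h_133 = 3;  h_134 = 9
  h_135 = 2;  h_136 = 8;  h_137 = 0;  h_138 = 2;  h_139 = 8;  h_140 = 6
  h_141 = 8;  h_142 = 8;  h_143 = 13;  h_144 = 11;  h_145 = 4;  h_146 = 7
  h_147 = 7;  h_148 = 3;  h_149 = 14;  h_150 = 12;  h_151 = 13;  h_152 = 3
  h_153 = 16;  h_154 = 10;  h_155 = 9;  h_156 = 11;  h_157 = 1;  h_158 = 1
  h_159 = 4;  h_160 = 8;  h_161 = 9;  h_162 = 4;  h_163 = 1;  h_164 = 8
  h_165 = 10;  h_166 = 7;  h_167 = 3;  h_168 = 12;  h_169 = 10;  h_170 = 13
  h_171 = 12;  h_172 = 15;  h_173 = 0;  h_174 = 11;  h_175 = 1;  h_176 = 7
  h_177 = 10;  h_178 = 8;  h_179 = 16;  h_180 = 7;  h_181 = 14;  h_182 = 2
  h_183 = 6;  h_184 = 6;  h_185 = 10;  h_186 = 0;  h_187 = 3;  h_188 = 2
  h_189 = 16;  h_190 = 12;  h_191 = 6;  h_192 = 6;  h_193 = 9;  h_194 = 16
  h_195 = 3;  h_196 = 15;  h_197 = 7;  h_198 = 7;  h_199 = 7;  h_200 = 1
  h_201 = 12;  h_202 = 12;  h_203 = 5;  h_204 = 2;  h_205 = 6;  h_206 = 12
  h_207 = 16;  h_208 = 0;  h_209 = 10;  h_210 = 5;  h_211 = 12;  h_212 = 6
  h_213 = 2;  h_214 = 5;  h_215 = 16;  h_216 = 4;  h_217 = 13;  h_218 = 4
  h_219 = 11;  h_220 = 4;  h_221 = 13;  h_222 = 13;  h_223 = 3;  h_224 = 4
  h_225 = 15;  h_226 = 9;  h_227 = 14;  h_228 = 12;  h_229 = 9;  h_230 = 16
  h_231 = 16;  h_232 = 11;  h_233 = 7;  h_234 = 8;  h_235 = 5;  h_236 = 15
  h_237 = 16;  h_238 = 9;  h_239 = 0;  h_240 = 3;  h_241 = 14;  h_242 = 11
  h_243 = 12
h_244 = 1·12 + 16·11 + 5·14 = 3
h_245 = 1·3 + 16·12 + 5·11 = 12

12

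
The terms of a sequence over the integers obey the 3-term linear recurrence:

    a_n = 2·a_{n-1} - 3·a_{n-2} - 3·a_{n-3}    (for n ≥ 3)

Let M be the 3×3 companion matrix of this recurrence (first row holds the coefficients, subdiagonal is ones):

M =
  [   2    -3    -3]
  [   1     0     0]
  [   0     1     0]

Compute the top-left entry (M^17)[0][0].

(M^17)[0][0] is the top entry after applying M 17 times to the unit state (1, 0, 0). Equivalently it is h_{19} for the auxiliary sequence (h_n) obeying the same recurrence with h_2 = 1 and h_i = 0 for 0 ≤ i < 2:
h_3 = 2·1 + -3·0 + -3·0 = 2
h_4 = 2·2 + -3·1 + -3·0 = 1
h_5 = 2·1 + -3·2 + -3·1 = -7
h_6 = 2·-7 + -3·1 + -3·2 = -23
h_7 = 2·-23 + -3·-7 + -3·1 = -28
h_8 = 2·-28 + -3·-23 + -3·-7 = 34
h_9 = 2·34 + -3·-28 + -3·-23 = 221
h_10 = 2·221 + -3·34 + -3·-28 = 424
h_11 = 2·424 + -3·221 + -3·34 = 83
h_12 = 2·83 + -3·424 + -3·221 = -1769
h_13 = 2·-1769 + -3·83 + -3·424 = -5059
h_14 = 2·-5059 + -3·-1769 + -3·83 = -5060
h_15 = 2·-5060 + -3·-5059 + -3·-1769 = 10364
h_16 = 2·10364 + -3·-5060 + -3·-5059 = 51085
h_17 = 2·51085 + -3·10364 + -3·-5060 = 86258
h_18 = 2·86258 + -3·51085 + -3·10364 = -11831
h_19 = 2·-11831 + -3·86258 + -3·51085 = -435691

-435691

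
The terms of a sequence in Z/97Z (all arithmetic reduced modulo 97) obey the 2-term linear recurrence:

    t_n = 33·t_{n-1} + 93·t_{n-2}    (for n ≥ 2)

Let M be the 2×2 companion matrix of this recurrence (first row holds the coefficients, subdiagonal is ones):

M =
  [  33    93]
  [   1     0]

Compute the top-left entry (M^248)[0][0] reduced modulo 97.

(M^248)[0][0] is the top entry after applying M 248 times to the unit state (1, 0). Equivalently it is h_{249} for the auxiliary sequence (h_n) obeying the same recurrence with h_1 = 1 and h_i = 0 for 0 ≤ i < 1:
h_2 = 33·1 + 93·0 = 33
h_3 = 33·33 + 93·1 = 18
h_4 = 33·18 + 93·33 = 74
h_5 = 33·74 + 93·18 = 42
h_6 = 33·42 + 93·74 = 23
h_7 = 33·23 + 93·42 = 9
h_8 = 33·9 + 93·23 = 11
h_9 = 33·11 + 93·9 = 36
h_10 = 33·36 + 93·11 = 77
h_11 = 33·77 + 93·36 = 69
h_12 = 33·69 + 93·77 = 29
h_13 = 33·29 + 93·69 = 2
h_14 = 33·2 + 93·29 = 47
h_15 = 33·47 + 93·2 = 88
h_16 = 33·88 + 93·47 = 0
h_17 = 33·0 + 93·88 = 36
h_18 = 33·36 + 93·0 = 24
h_19 = 33·24 + 93·36 = 66
h_20 = 33·66 + 93·24 = 45
h_21 = 33·45 + 93·66 = 57
h_22 = 33·57 + 93·45 = 52
h_23 = 33·52 + 93·57 = 33
h_24 = 33·33 + 93·52 = 8
h_25 = 33·8 + 93·33 = 35
h_26 = 33·35 + 93·8 = 56
h_27 = 33·56 + 93·35 = 59
h_28 = 33·59 + 93·56 = 74
h_29 = 33·74 + 93·59 = 72
h_30 = 33·72 + 93·74 = 43
h_31 = 33·43 + 93·72 = 64
h_32 = 33·64 + 93·43 = 0
h_33 = 33·0 + 93·64 = 35
h_34 = 33·35 + 93·0 = 88
h_35 = 33·88 + 93·35 = 48
h_36 = 33·48 + 93·88 = 68
h_37 = 33·68 + 93·48 = 15
h_38 = 33·15 + 93·68 = 29
h_39 = 33·29 + 93·15 = 24
h_40 = 33·24 + 93·29 = 94
h_41 = 33·94 + 93·24 = 96
h_42 = 33·96 + 93·94 = 76
h_43 = 33·76 + 93·96 = 87
h_44 = 33·87 + 93·76 = 45
h_45 = 33·45 + 93·87 = 70
h_46 = 33·70 + 93·45 = 93
h_47 = 33·93 + 93·70 = 73
h_48 = 33·73 + 93·93 = 0
h_49 = 33·0 + 93·73 = 96
h_50 = 33·96 + 93·0 = 64
h_51 = 33·64 + 93·96 = 79
h_52 = 33·79 + 93·64 = 23
h_53 = 33·23 + 93·79 = 55
h_54 = 33·55 + 93·23 = 74
h_55 = 33·74 + 93·55 = 88
h_56 = 33·88 + 93·74 = 86
h_57 = 33·86 + 93·88 = 61
h_58 = 33·61 + 93·86 = 20
h_59 = 33·20 + 93·61 = 28
h_60 = 33·28 + 93·20 = 68
h_61 = 33·68 + 93·28 = 95
h_62 = 33·95 + 93·68 = 50
h_63 = 33·50 + 93·95 = 9
h_64 = 33·9 + 93·50 = 0
h_65 = 33·0 + 93·9 = 61
h_66 = 33·61 + 93·0 = 73
h_67 = 33·73 + 93·61 = 31
h_68 = 33·31 + 93·73 = 52
h_69 = 33·52 + 93·31 = 40
h_70 = 33·40 + 93·52 = 45
h_71 = 33·45 + 93·40 = 64
h_72 = 33·64 + 93·45 = 89
h_73 = 33·89 + 93·64 = 62
h_74 = 33·62 + 93·89 = 41
h_75 = 33·41 + 93·62 = 38
h_76 = 33·38 + 93·41 = 23
h_77 = 33·23 + 93·38 = 25
h_78 = 33·25 + 93·23 = 54
h_79 = 33·54 + 93·25 = 33
h_80 = 33·33 + 93·54 = 0
h_81 = 33·0 + 93·33 = 62
h_82 = 33·62 + 93·0 = 9
h_83 = 33·9 + 93·62 = 49
h_84 = 33·49 + 93·9 = 29
h_85 = 33·29 + 93·49 = 82
h_86 = 33·82 + 93·29 = 68
h_87 = 33·68 + 93·82 = 73
h_88 = 33·73 + 93·68 = 3
h_89 = 33·3 + 93·73 = 1
h_90 = 33·1 + 93·3 = 21
h_91 = 33·21 + 93·1 = 10
h_92 = 33·10 + 93·21 = 52
h_93 = 33·52 + 93·10 = 27
h_94 = 33·27 + 93·52 = 4
h_95 = 33·4 + 93·27 = 24
h_96 = 33·24 + 93·4 = 0
h_97 = 33·0 + 93·24 = 1
(h_96, h_97) = (0, 1) = (h_0, h_1), so the sequence has period 96.
249 ≡ 57 (mod 96), hence h_249 = h_57 = 61.

61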